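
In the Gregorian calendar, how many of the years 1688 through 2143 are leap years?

110

Multiples of 4 in [1688,2143]: 114.
Of those, multiples of 100: 5 (not leap unless ÷400).
Multiples of 400: 1.
Leap years = 114 − 5 + 1 = 110.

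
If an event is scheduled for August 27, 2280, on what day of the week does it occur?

Doomsday rule: the anchor day for the 2200s is Friday. For year 80: 80÷12 = 6 r 8, and 8÷4 = 2, so 6+8+2 = 16.
Friday + 16 ≡ Sunday — that's 2280's doomsday.
In August the doomsday date is Aug 8.
Aug 27 is 19 days after Aug 8; 19 mod 7 = 5, so Sunday + 5 = Friday.

Friday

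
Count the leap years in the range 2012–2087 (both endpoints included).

Multiples of 4 in [2012,2087]: 19.
Of those, multiples of 100: 0 (not leap unless ÷400).
Multiples of 400: 0.
Leap years = 19 − 0 + 0 = 19.

19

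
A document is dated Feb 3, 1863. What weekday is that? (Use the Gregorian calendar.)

Doomsday rule: the anchor day for the 1800s is Friday. For year 63: 63÷12 = 5 r 3, and 3÷4 = 0, so 5+3+0 = 8.
Friday + 8 ≡ Saturday — that's 1863's doomsday.
In February the doomsday date is Feb 28 (1863 is not a leap year).
Feb 3 is 25 days before Feb 28; 25 mod 7 = 4, so Saturday − 4 = Tuesday.

Tuesday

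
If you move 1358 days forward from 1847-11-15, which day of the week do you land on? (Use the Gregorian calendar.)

Monday

Nov 15, 1847 is a Monday.
1358 mod 7 = 0, so 1358 days after a Monday is Monday + 0 = Monday.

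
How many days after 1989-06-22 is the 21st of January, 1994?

Jun 22, 1989 → Jun 22, 1990: 365 days.
Jun 22, 1990 → Jun 22, 1991: 365 days.
Jun 22, 1991 → Jun 22, 1992: 366 days (Feb 29, 1992 is in that span).
Jun 22, 1992 → Jun 22, 1993: 365 days.
Jun 22, 1993 → Jul 22, 1993: 30 days (June has 30).
Jul 22, 1993 → Aug 22, 1993: 31 days (July has 31).
Aug 22, 1993 → Sep 22, 1993: 31 days (August has 31).
Sep 22, 1993 → Oct 22, 1993: 30 days (September has 30).
Oct 22, 1993 → Nov 22, 1993: 31 days (October has 31).
Nov 22, 1993 → Dec 22, 1993: 30 days (November has 30).
Dec 22, 1993 → Jan 21, 1994: 30 days.
Total: 1674 days.

1674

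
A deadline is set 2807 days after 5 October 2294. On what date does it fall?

+365 (one year) → Oct 5, 2295 (2442 left).
+366 (one year; includes Feb 29, 2296) → Oct 5, 2296 (2076 left).
+365 (one year) → Oct 5, 2297 (1711 left).
+365 (one year) → Oct 5, 2298 (1346 left).
+365 (one year) → Oct 5, 2299 (981 left).
+365 (one year) → Oct 5, 2300 (616 left).
+365 (one year) → Oct 5, 2301 (251 left).
Oct has 31 days: +27 → Nov 1, 2301 (224 left).
Nov has 30 days: +30 → Dec 1, 2301 (194 left).
Dec has 31 days: +31 → Jan 1, 2302 (163 left).
Jan has 31 days: +31 → Feb 1, 2302 (132 left).
Feb has 28 days: +28 → Mar 1, 2302 (104 left).
Mar has 31 days: +31 → Apr 1, 2302 (73 left).
Apr has 30 days: +30 → May 1, 2302 (43 left).
May has 31 days: +31 → Jun 1, 2302 (12 left).
+12 → Jun 13, 2302.

June 13, 2302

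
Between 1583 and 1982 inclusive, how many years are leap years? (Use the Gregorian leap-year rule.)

Multiples of 4 in [1583,1982]: 100.
Of those, multiples of 100: 4 (not leap unless ÷400).
Multiples of 400: 1.
Leap years = 100 − 4 + 1 = 97.

97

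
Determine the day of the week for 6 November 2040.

Doomsday rule: the anchor day for the 2000s is Tuesday. For year 40: 40÷12 = 3 r 4, and 4÷4 = 1, so 3+4+1 = 8.
Tuesday + 8 ≡ Wednesday — that's 2040's doomsday.
In November the doomsday date is Nov 7.
Nov 6 is 1 day before Nov 7; 1 mod 7 = 1, so Wednesday − 1 = Tuesday.

Tuesday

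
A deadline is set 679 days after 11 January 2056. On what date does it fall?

+366 (one year; includes Feb 29, 2056) → Jan 11, 2057 (313 left).
Jan has 31 days: +21 → Feb 1, 2057 (292 left).
Feb has 28 days: +28 → Mar 1, 2057 (264 left).
Mar has 31 days: +31 → Apr 1, 2057 (233 left).
Apr has 30 days: +30 → May 1, 2057 (203 left).
May has 31 days: +31 → Jun 1, 2057 (172 left).
Jun has 30 days: +30 → Jul 1, 2057 (142 left).
Jul has 31 days: +31 → Aug 1, 2057 (111 left).
Aug has 31 days: +31 → Sep 1, 2057 (80 left).
Sep has 30 days: +30 → Oct 1, 2057 (50 left).
Oct has 31 days: +31 → Nov 1, 2057 (19 left).
+19 → Nov 20, 2057.

November 20, 2057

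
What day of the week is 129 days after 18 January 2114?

Sunday

Jan 18, 2114 is a Thursday.
129 mod 7 = 3, so 129 days after a Thursday is Thursday + 3 = Sunday.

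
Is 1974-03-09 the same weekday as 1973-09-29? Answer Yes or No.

Yes

From Sep 29, 1973 to Mar 9, 1974 is 161 days.
161 mod 7 = 0, so they are the same weekday.
(Sep 29, 1973 is a Saturday; Mar 9, 1974 is a Saturday.)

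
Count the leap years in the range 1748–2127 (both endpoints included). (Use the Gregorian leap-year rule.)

Multiples of 4 in [1748,2127]: 95.
Of those, multiples of 100: 4 (not leap unless ÷400).
Multiples of 400: 1.
Leap years = 95 − 4 + 1 = 92.

92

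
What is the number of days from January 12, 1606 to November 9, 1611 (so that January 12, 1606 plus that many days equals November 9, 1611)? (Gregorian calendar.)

Jan 12, 1606 → Jan 12, 1607: 365 days.
Jan 12, 1607 → Jan 12, 1608: 365 days.
Jan 12, 1608 → Jan 12, 1609: 366 days (Feb 29, 1608 is in that span).
Jan 12, 1609 → Jan 12, 1610: 365 days.
Jan 12, 1610 → Jan 12, 1611: 365 days.
Jan 12, 1611 → Feb 12, 1611: 31 days (January has 31).
Feb 12, 1611 → Mar 12, 1611: 28 days (February has 28).
Mar 12, 1611 → Apr 12, 1611: 31 days (March has 31).
Apr 12, 1611 → May 12, 1611: 30 days (April has 30).
May 12, 1611 → Jun 12, 1611: 31 days (May has 31).
Jun 12, 1611 → Jul 12, 1611: 30 days (June has 30).
Jul 12, 1611 → Aug 12, 1611: 31 days (July has 31).
Aug 12, 1611 → Sep 12, 1611: 31 days (August has 31).
Sep 12, 1611 → Oct 12, 1611: 30 days (September has 30).
Oct 12, 1611 → Nov 9, 1611: 28 days.
Total: 2127 days.

2127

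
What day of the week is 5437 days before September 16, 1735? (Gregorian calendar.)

Sunday

Sep 16, 1735 is a Friday.
5437 mod 7 = 5, so 5437 days before a Friday is Friday − 5 = Sunday.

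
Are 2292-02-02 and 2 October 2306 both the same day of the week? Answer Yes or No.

From Feb 2, 2292 to Oct 2, 2306 is 5355 days.
5355 mod 7 = 0, so they are the same weekday.
(Feb 2, 2292 is a Tuesday; Oct 2, 2306 is a Tuesday.)

Yes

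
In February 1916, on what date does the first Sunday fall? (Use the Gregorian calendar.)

February 1, 1916 is a Tuesday.
The first Sunday is therefore February 6 (5 days later).

February 6, 1916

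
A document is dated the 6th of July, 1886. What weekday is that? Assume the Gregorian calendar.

Doomsday rule: the anchor day for the 1800s is Friday. For year 86: 86÷12 = 7 r 2, and 2÷4 = 0, so 7+2+0 = 9.
Friday + 9 ≡ Sunday — that's 1886's doomsday.
In July the doomsday date is Jul 11.
Jul 6 is 5 days before Jul 11; 5 mod 7 = 5, so Sunday − 5 = Tuesday.

Tuesday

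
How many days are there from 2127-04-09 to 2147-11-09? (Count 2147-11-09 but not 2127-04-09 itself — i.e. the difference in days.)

Apr 9, 2127 → Apr 9, 2128: 366 days (Feb 29, 2128 is in that span).
Apr 9, 2128 → Apr 9, 2129: 365 days.
Apr 9, 2129 → Apr 9, 2130: 365 days.
Apr 9, 2130 → Apr 9, 2131: 365 days.
Apr 9, 2131 → Apr 9, 2132: 366 days (Feb 29, 2132 is in that span).
Apr 9, 2132 → Apr 9, 2133: 365 days.
Apr 9, 2133 → Apr 9, 2134: 365 days.
Apr 9, 2134 → Apr 9, 2135: 365 days.
Apr 9, 2135 → Apr 9, 2136: 366 days (Feb 29, 2136 is in that span).
Apr 9, 2136 → Apr 9, 2137: 365 days.
Apr 9, 2137 → Apr 9, 2138: 365 days.
Apr 9, 2138 → Apr 9, 2139: 365 days.
Apr 9, 2139 → Apr 9, 2140: 366 days (Feb 29, 2140 is in that span).
Apr 9, 2140 → Apr 9, 2141: 365 days.
Apr 9, 2141 → Apr 9, 2142: 365 days.
Apr 9, 2142 → Apr 9, 2143: 365 days.
Apr 9, 2143 → Apr 9, 2144: 366 days (Feb 29, 2144 is in that span).
Apr 9, 2144 → Apr 9, 2145: 365 days.
Apr 9, 2145 → Apr 9, 2146: 365 days.
Apr 9, 2146 → Apr 9, 2147: 365 days.
Apr 9, 2147 → May 9, 2147: 30 days (April has 30).
May 9, 2147 → Jun 9, 2147: 31 days (May has 31).
Jun 9, 2147 → Jul 9, 2147: 30 days (June has 30).
Jul 9, 2147 → Aug 9, 2147: 31 days (July has 31).
Aug 9, 2147 → Sep 9, 2147: 31 days (August has 31).
Sep 9, 2147 → Oct 9, 2147: 30 days (September has 30).
Oct 9, 2147 → Nov 9, 2147: 31 days.
Total: 7519 days.

7519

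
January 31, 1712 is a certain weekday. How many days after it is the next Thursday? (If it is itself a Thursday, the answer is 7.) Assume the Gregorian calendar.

Jan 31, 1712 is a Sunday.
From Sunday to the next Thursday is 4 days.

4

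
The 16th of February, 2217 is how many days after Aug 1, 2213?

1295

Aug 1, 2213 → Aug 1, 2214: 365 days.
Aug 1, 2214 → Aug 1, 2215: 365 days.
Aug 1, 2215 → Aug 1, 2216: 366 days (Feb 29, 2216 is in that span).
Aug 1, 2216 → Sep 1, 2216: 31 days (August has 31).
Sep 1, 2216 → Oct 1, 2216: 30 days (September has 30).
Oct 1, 2216 → Nov 1, 2216: 31 days (October has 31).
Nov 1, 2216 → Dec 1, 2216: 30 days (November has 30).
Dec 1, 2216 → Jan 1, 2217: 31 days (December has 31).
Jan 1, 2217 → Feb 1, 2217: 31 days (January has 31).
Feb 1, 2217 → Feb 16, 2217: 15 days.
Total: 1295 days.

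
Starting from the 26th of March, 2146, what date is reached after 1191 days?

June 29, 2149

+365 (one year) → Mar 26, 2147 (826 left).
+366 (one year; includes Feb 29, 2148) → Mar 26, 2148 (460 left).
+365 (one year) → Mar 26, 2149 (95 left).
Mar has 31 days: +6 → Apr 1, 2149 (89 left).
Apr has 30 days: +30 → May 1, 2149 (59 left).
May has 31 days: +31 → Jun 1, 2149 (28 left).
+28 → Jun 29, 2149.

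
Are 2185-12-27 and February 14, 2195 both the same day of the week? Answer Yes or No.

From Dec 27, 2185 to Feb 14, 2195 is 3336 days.
3336 mod 7 = 4, so they are different weekdays.
(Dec 27, 2185 is a Tuesday; Feb 14, 2195 is a Saturday.)

No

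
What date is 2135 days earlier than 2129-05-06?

July 2, 2123

−365 (one year) → May 6, 2128 (1770 left).
−366 (one year; includes Feb 29, 2128) → May 6, 2127 (1404 left).
−365 (one year) → May 6, 2126 (1039 left).
−365 (one year) → May 6, 2125 (674 left).
−365 (one year) → May 6, 2124 (309 left).
−6 → Apr 30, 2124 (end of Apr, 30 days; 303 left).
−30 → Mar 31, 2124 (end of Mar, 31 days; 273 left).
−31 → Feb 29, 2124 (end of Feb, 29 days; 242 left).
−29 → Jan 31, 2124 (end of Jan, 31 days; 213 left).
−31 → Dec 31, 2123 (end of Dec, 31 days; 182 left).
−31 → Nov 30, 2123 (end of Nov, 30 days; 151 left).
−30 → Oct 31, 2123 (end of Oct, 31 days; 121 left).
−31 → Sep 30, 2123 (end of Sep, 30 days; 90 left).
−30 → Aug 31, 2123 (end of Aug, 31 days; 60 left).
−31 → Jul 31, 2123 (end of Jul, 31 days; 29 left).
−29 → Jul 2, 2123.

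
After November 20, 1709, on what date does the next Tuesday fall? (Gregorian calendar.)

November 26, 1709

Nov 20, 1709 is a Wednesday.
From Wednesday to the next Tuesday is 6 days.
Nov 20, 1709 + 6 = Nov 26, 1709.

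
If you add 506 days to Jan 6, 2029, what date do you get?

May 27, 2030

+365 (one year) → Jan 6, 2030 (141 left).
Jan has 31 days: +26 → Feb 1, 2030 (115 left).
Feb has 28 days: +28 → Mar 1, 2030 (87 left).
Mar has 31 days: +31 → Apr 1, 2030 (56 left).
Apr has 30 days: +30 → May 1, 2030 (26 left).
+26 → May 27, 2030.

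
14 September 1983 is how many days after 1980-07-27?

1144

Jul 27, 1980 → Jul 27, 1981: 365 days.
Jul 27, 1981 → Jul 27, 1982: 365 days.
Jul 27, 1982 → Jul 27, 1983: 365 days.
Jul 27, 1983 → Aug 27, 1983: 31 days (July has 31).
Aug 27, 1983 → Sep 14, 1983: 18 days.
Total: 1144 days.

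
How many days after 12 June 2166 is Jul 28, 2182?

Jun 12, 2166 → Jun 12, 2167: 365 days.
Jun 12, 2167 → Jun 12, 2168: 366 days (Feb 29, 2168 is in that span).
Jun 12, 2168 → Jun 12, 2169: 365 days.
Jun 12, 2169 → Jun 12, 2170: 365 days.
Jun 12, 2170 → Jun 12, 2171: 365 days.
Jun 12, 2171 → Jun 12, 2172: 366 days (Feb 29, 2172 is in that span).
Jun 12, 2172 → Jun 12, 2173: 365 days.
Jun 12, 2173 → Jun 12, 2174: 365 days.
Jun 12, 2174 → Jun 12, 2175: 365 days.
Jun 12, 2175 → Jun 12, 2176: 366 days (Feb 29, 2176 is in that span).
Jun 12, 2176 → Jun 12, 2177: 365 days.
Jun 12, 2177 → Jun 12, 2178: 365 days.
Jun 12, 2178 → Jun 12, 2179: 365 days.
Jun 12, 2179 → Jun 12, 2180: 366 days (Feb 29, 2180 is in that span).
Jun 12, 2180 → Jun 12, 2181: 365 days.
Jun 12, 2181 → Jun 12, 2182: 365 days.
Jun 12, 2182 → Jul 12, 2182: 30 days (June has 30).
Jul 12, 2182 → Jul 28, 2182: 16 days.
Total: 5890 days.

5890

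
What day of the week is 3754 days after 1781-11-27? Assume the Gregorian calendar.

Thursday

Nov 27, 1781 is a Tuesday.
3754 mod 7 = 2, so 3754 days after a Tuesday is Tuesday + 2 = Thursday.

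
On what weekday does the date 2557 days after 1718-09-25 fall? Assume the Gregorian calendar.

Sep 25, 1718 is a Sunday.
2557 mod 7 = 2, so 2557 days after a Sunday is Sunday + 2 = Tuesday.

Tuesday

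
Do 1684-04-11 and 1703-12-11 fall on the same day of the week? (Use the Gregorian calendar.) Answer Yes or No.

From Apr 11, 1684 to Dec 11, 1703 is 7182 days.
7182 mod 7 = 0, so they are the same weekday.
(Apr 11, 1684 is a Tuesday; Dec 11, 1703 is a Tuesday.)

Yes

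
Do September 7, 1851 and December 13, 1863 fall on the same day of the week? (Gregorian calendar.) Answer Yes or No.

Yes

From Sep 7, 1851 to Dec 13, 1863 is 4480 days.
4480 mod 7 = 0, so they are the same weekday.
(Sep 7, 1851 is a Sunday; Dec 13, 1863 is a Sunday.)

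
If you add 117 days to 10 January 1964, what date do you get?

May 6, 1964

Jan has 31 days: +22 → Feb 1, 1964 (95 left).
Feb has 29 days: +29 → Mar 1, 1964 (66 left).
Mar has 31 days: +31 → Apr 1, 1964 (35 left).
Apr has 30 days: +30 → May 1, 1964 (5 left).
+5 → May 6, 1964.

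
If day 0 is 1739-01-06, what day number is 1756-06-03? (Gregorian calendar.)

6358

Jan 6, 1739 → Jan 6, 1740: 365 days.
Jan 6, 1740 → Jan 6, 1741: 366 days (Feb 29, 1740 is in that span).
Jan 6, 1741 → Jan 6, 1742: 365 days.
Jan 6, 1742 → Jan 6, 1743: 365 days.
Jan 6, 1743 → Jan 6, 1744: 365 days.
Jan 6, 1744 → Jan 6, 1745: 366 days (Feb 29, 1744 is in that span).
Jan 6, 1745 → Jan 6, 1746: 365 days.
Jan 6, 1746 → Jan 6, 1747: 365 days.
Jan 6, 1747 → Jan 6, 1748: 365 days.
Jan 6, 1748 → Jan 6, 1749: 366 days (Feb 29, 1748 is in that span).
Jan 6, 1749 → Jan 6, 1750: 365 days.
Jan 6, 1750 → Jan 6, 1751: 365 days.
Jan 6, 1751 → Jan 6, 1752: 365 days.
Jan 6, 1752 → Jan 6, 1753: 366 days (Feb 29, 1752 is in that span).
Jan 6, 1753 → Jan 6, 1754: 365 days.
Jan 6, 1754 → Jan 6, 1755: 365 days.
Jan 6, 1755 → Jan 6, 1756: 365 days.
Jan 6, 1756 → Feb 6, 1756: 31 days (January has 31).
Feb 6, 1756 → Mar 6, 1756: 29 days (February has 29).
Mar 6, 1756 → Apr 6, 1756: 31 days (March has 31).
Apr 6, 1756 → May 6, 1756: 30 days (April has 30).
May 6, 1756 → Jun 3, 1756: 28 days.
Total: 6358 days.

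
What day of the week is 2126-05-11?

January 1, 2126 is a Tuesday.
Jan 1, 2126 → Feb 1, 2126: 31 days (January has 31).
Feb 1, 2126 → Mar 1, 2126: 28 days (February has 28).
Mar 1, 2126 → Apr 1, 2126: 31 days (March has 31).
Apr 1, 2126 → May 1, 2126: 30 days (April has 30).
May 1, 2126 → May 11, 2126: 10 days.
Total: 130 days.
130 mod 7 = 4, so Tuesday + 4 = Saturday.

Saturday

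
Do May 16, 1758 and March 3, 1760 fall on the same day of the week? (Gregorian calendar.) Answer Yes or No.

From May 16, 1758 to Mar 3, 1760 is 657 days.
657 mod 7 = 6, so they are different weekdays.
(May 16, 1758 is a Tuesday; Mar 3, 1760 is a Monday.)

No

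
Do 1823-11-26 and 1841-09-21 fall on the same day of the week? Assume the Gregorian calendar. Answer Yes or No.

From Nov 26, 1823 to Sep 21, 1841 is 6509 days.
6509 mod 7 = 6, so they are different weekdays.
(Nov 26, 1823 is a Wednesday; Sep 21, 1841 is a Tuesday.)

No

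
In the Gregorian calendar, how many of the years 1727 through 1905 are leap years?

Multiples of 4 in [1727,1905]: 45.
Of those, multiples of 100: 2 (not leap unless ÷400).
Multiples of 400: 0.
Leap years = 45 − 2 + 0 = 43.

43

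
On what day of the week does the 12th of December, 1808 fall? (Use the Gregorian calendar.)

Monday

Doomsday rule: the anchor day for the 1800s is Friday. For year 08: 8÷12 = 0 r 8, and 8÷4 = 2, so 0+8+2 = 10.
Friday + 10 ≡ Monday — that's 1808's doomsday.
In December the doomsday date is Dec 12.
Dec 12 is the doomsday itself: Monday.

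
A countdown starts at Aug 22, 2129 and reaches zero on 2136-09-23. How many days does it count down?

Aug 22, 2129 → Aug 22, 2130: 365 days.
Aug 22, 2130 → Aug 22, 2131: 365 days.
Aug 22, 2131 → Aug 22, 2132: 366 days (Feb 29, 2132 is in that span).
Aug 22, 2132 → Aug 22, 2133: 365 days.
Aug 22, 2133 → Aug 22, 2134: 365 days.
Aug 22, 2134 → Aug 22, 2135: 365 days.
Aug 22, 2135 → Sep 22, 2135: 31 days (August has 31).
Sep 22, 2135 → Oct 22, 2135: 30 days (September has 30).
Oct 22, 2135 → Nov 22, 2135: 31 days (October has 31).
Nov 22, 2135 → Dec 22, 2135: 30 days (November has 30).
Dec 22, 2135 → Jan 22, 2136: 31 days (December has 31).
Jan 22, 2136 → Feb 22, 2136: 31 days (January has 31).
Feb 22, 2136 → Mar 22, 2136: 29 days (February has 29).
Mar 22, 2136 → Apr 22, 2136: 31 days (March has 31).
Apr 22, 2136 → May 22, 2136: 30 days (April has 30).
May 22, 2136 → Jun 22, 2136: 31 days (May has 31).
Jun 22, 2136 → Jul 22, 2136: 30 days (June has 30).
Jul 22, 2136 → Aug 22, 2136: 31 days (July has 31).
Aug 22, 2136 → Sep 22, 2136: 31 days (August has 31).
Sep 22, 2136 → Sep 23, 2136: 1 days.
Total: 2589 days.

2589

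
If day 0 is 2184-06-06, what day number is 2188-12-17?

1655

Jun 6, 2184 → Jun 6, 2185: 365 days.
Jun 6, 2185 → Jun 6, 2186: 365 days.
Jun 6, 2186 → Jun 6, 2187: 365 days.
Jun 6, 2187 → Jun 6, 2188: 366 days (Feb 29, 2188 is in that span).
Jun 6, 2188 → Jul 6, 2188: 30 days (June has 30).
Jul 6, 2188 → Aug 6, 2188: 31 days (July has 31).
Aug 6, 2188 → Sep 6, 2188: 31 days (August has 31).
Sep 6, 2188 → Oct 6, 2188: 30 days (September has 30).
Oct 6, 2188 → Nov 6, 2188: 31 days (October has 31).
Nov 6, 2188 → Dec 6, 2188: 30 days (November has 30).
Dec 6, 2188 → Dec 17, 2188: 11 days.
Total: 1655 days.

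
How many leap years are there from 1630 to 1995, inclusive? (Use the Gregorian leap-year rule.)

88

Multiples of 4 in [1630,1995]: 91.
Of those, multiples of 100: 3 (not leap unless ÷400).
Multiples of 400: 0.
Leap years = 91 − 3 + 0 = 88.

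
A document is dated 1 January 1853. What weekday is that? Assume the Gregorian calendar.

Saturday

Doomsday rule: the anchor day for the 1800s is Friday. For year 53: 53÷12 = 4 r 5, and 5÷4 = 1, so 4+5+1 = 10.
Friday + 10 ≡ Monday — that's 1853's doomsday.
In January the doomsday date is Jan 3 (1853 is not a leap year).
Jan 1 is 2 days before Jan 3; 2 mod 7 = 2, so Monday − 2 = Saturday.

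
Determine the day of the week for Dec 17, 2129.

Doomsday rule: the anchor day for the 2100s is Sunday. For year 29: 29÷12 = 2 r 5, and 5÷4 = 1, so 2+5+1 = 8.
Sunday + 8 ≡ Monday — that's 2129's doomsday.
In December the doomsday date is Dec 12.
Dec 17 is 5 days after Dec 12; 5 mod 7 = 5, so Monday + 5 = Saturday.

Saturday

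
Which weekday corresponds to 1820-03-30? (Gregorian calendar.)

Thursday

Doomsday rule: the anchor day for the 1800s is Friday. For year 20: 20÷12 = 1 r 8, and 8÷4 = 2, so 1+8+2 = 11.
Friday + 11 ≡ Tuesday — that's 1820's doomsday.
In March the doomsday date is Mar 14.
Mar 30 is 16 days after Mar 14; 16 mod 7 = 2, so Tuesday + 2 = Thursday.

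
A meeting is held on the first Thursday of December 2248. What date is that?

December 7, 2248

December 1, 2248 is a Friday.
The first Thursday is therefore December 7 (6 days later).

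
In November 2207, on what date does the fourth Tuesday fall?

November 1, 2207 is a Sunday.
The first Tuesday is therefore November 3 (2 days later).
The fourth Tuesday is 3 + 3×7 = November 24.

November 24, 2207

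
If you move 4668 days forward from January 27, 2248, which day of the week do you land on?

First find the weekday of Jan 27, 2248. Doomsday rule: the anchor day for the 2200s is Friday. For year 48: 48÷12 = 4 r 0, and 0÷4 = 0, so 4+0+0 = 4.
Friday + 4 ≡ Tuesday — that's 2248's doomsday.
In January the doomsday date is Jan 4 (2248 is a leap year (divisible by 4)).
Jan 27 is 23 days after Jan 4; 23 mod 7 = 2, so Tuesday + 2 = Thursday.
4668 mod 7 = 6, so 4668 days after a Thursday is Thursday + 6 = Wednesday.

Wednesday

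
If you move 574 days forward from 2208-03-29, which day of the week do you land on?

Mar 29, 2208 is a Tuesday.
574 mod 7 = 0, so 574 days after a Tuesday is Tuesday + 0 = Tuesday.

Tuesday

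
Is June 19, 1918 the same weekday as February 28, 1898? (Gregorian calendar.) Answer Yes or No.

From Feb 28, 1898 to Jun 19, 1918 is 7415 days.
7415 mod 7 = 2, so they are different weekdays.
(Feb 28, 1898 is a Monday; Jun 19, 1918 is a Wednesday.)

No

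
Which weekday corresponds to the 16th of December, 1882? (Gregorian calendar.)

Doomsday rule: the anchor day for the 1800s is Friday. For year 82: 82÷12 = 6 r 10, and 10÷4 = 2, so 6+10+2 = 18.
Friday + 18 ≡ Tuesday — that's 1882's doomsday.
In December the doomsday date is Dec 12.
Dec 16 is 4 days after Dec 12; 4 mod 7 = 4, so Tuesday + 4 = Saturday.

Saturday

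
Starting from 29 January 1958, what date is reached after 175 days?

July 23, 1958

Jan has 31 days: +3 → Feb 1, 1958 (172 left).
Feb has 28 days: +28 → Mar 1, 1958 (144 left).
Mar has 31 days: +31 → Apr 1, 1958 (113 left).
Apr has 30 days: +30 → May 1, 1958 (83 left).
May has 31 days: +31 → Jun 1, 1958 (52 left).
Jun has 30 days: +30 → Jul 1, 1958 (22 left).
+22 → Jul 23, 1958.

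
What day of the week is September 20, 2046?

Doomsday rule: the anchor day for the 2000s is Tuesday. For year 46: 46÷12 = 3 r 10, and 10÷4 = 2, so 3+10+2 = 15.
Tuesday + 15 ≡ Wednesday — that's 2046's doomsday.
In September the doomsday date is Sep 5.
Sep 20 is 15 days after Sep 5; 15 mod 7 = 1, so Wednesday + 1 = Thursday.

Thursday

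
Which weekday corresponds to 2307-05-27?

Doomsday rule: the anchor day for the 2300s is Wednesday. For year 07: 7÷12 = 0 r 7, and 7÷4 = 1, so 0+7+1 = 8.
Wednesday + 8 ≡ Thursday — that's 2307's doomsday.
In May the doomsday date is May 9.
May 27 is 18 days after May 9; 18 mod 7 = 4, so Thursday + 4 = Monday.

Monday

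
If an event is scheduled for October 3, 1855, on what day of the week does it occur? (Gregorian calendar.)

Wednesday

Doomsday rule: the anchor day for the 1800s is Friday. For year 55: 55÷12 = 4 r 7, and 7÷4 = 1, so 4+7+1 = 12.
Friday + 12 ≡ Wednesday — that's 1855's doomsday.
In October the doomsday date is Oct 10.
Oct 3 is 7 days before Oct 10; 7 mod 7 = 0, so Wednesday − 0 = Wednesday.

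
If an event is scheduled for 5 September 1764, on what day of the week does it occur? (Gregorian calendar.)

Doomsday rule: the anchor day for the 1700s is Sunday. For year 64: 64÷12 = 5 r 4, and 4÷4 = 1, so 5+4+1 = 10.
Sunday + 10 ≡ Wednesday — that's 1764's doomsday.
In September the doomsday date is Sep 5.
Sep 5 is the doomsday itself: Wednesday.

Wednesday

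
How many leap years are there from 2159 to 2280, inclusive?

Multiples of 4 in [2159,2280]: 31.
Of those, multiples of 100: 1 (not leap unless ÷400).
Multiples of 400: 0.
Leap years = 31 − 1 + 0 = 30.

30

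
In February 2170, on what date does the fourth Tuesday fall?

February 1, 2170 is a Thursday.
The first Tuesday is therefore February 6 (5 days later).
The fourth Tuesday is 6 + 3×7 = February 27.

February 27, 2170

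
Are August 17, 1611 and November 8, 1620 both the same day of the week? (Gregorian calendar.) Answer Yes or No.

No

From Aug 17, 1611 to Nov 8, 1620 is 3371 days.
3371 mod 7 = 4, so they are different weekdays.
(Aug 17, 1611 is a Wednesday; Nov 8, 1620 is a Sunday.)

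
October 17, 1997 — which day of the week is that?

Friday

Doomsday rule: the anchor day for the 1900s is Wednesday. For year 97: 97÷12 = 8 r 1, and 1÷4 = 0, so 8+1+0 = 9.
Wednesday + 9 ≡ Friday — that's 1997's doomsday.
In October the doomsday date is Oct 10.
Oct 17 is 7 days after Oct 10; 7 mod 7 = 0, so Friday + 0 = Friday.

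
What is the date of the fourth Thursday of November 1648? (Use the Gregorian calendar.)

November 26, 1648

November 1, 1648 is a Sunday.
The first Thursday is therefore November 5 (4 days later).
The fourth Thursday is 5 + 3×7 = November 26.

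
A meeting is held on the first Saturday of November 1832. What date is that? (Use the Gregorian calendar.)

November 3, 1832

November 1, 1832 is a Thursday.
The first Saturday is therefore November 3 (2 days later).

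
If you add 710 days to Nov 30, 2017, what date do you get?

November 10, 2019

+365 (one year) → Nov 30, 2018 (345 left).
Nov has 30 days: +1 → Dec 1, 2018 (344 left).
Dec has 31 days: +31 → Jan 1, 2019 (313 left).
Jan has 31 days: +31 → Feb 1, 2019 (282 left).
Feb has 28 days: +28 → Mar 1, 2019 (254 left).
Mar has 31 days: +31 → Apr 1, 2019 (223 left).
Apr has 30 days: +30 → May 1, 2019 (193 left).
May has 31 days: +31 → Jun 1, 2019 (162 left).
Jun has 30 days: +30 → Jul 1, 2019 (132 left).
Jul has 31 days: +31 → Aug 1, 2019 (101 left).
Aug has 31 days: +31 → Sep 1, 2019 (70 left).
Sep has 30 days: +30 → Oct 1, 2019 (40 left).
Oct has 31 days: +31 → Nov 1, 2019 (9 left).
+9 → Nov 10, 2019.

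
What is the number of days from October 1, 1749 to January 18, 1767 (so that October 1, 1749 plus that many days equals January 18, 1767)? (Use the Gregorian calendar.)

6318

Oct 1, 1749 → Oct 1, 1750: 365 days.
Oct 1, 1750 → Oct 1, 1751: 365 days.
Oct 1, 1751 → Oct 1, 1752: 366 days (Feb 29, 1752 is in that span).
Oct 1, 1752 → Oct 1, 1753: 365 days.
Oct 1, 1753 → Oct 1, 1754: 365 days.
Oct 1, 1754 → Oct 1, 1755: 365 days.
Oct 1, 1755 → Oct 1, 1756: 366 days (Feb 29, 1756 is in that span).
Oct 1, 1756 → Oct 1, 1757: 365 days.
Oct 1, 1757 → Oct 1, 1758: 365 days.
Oct 1, 1758 → Oct 1, 1759: 365 days.
Oct 1, 1759 → Oct 1, 1760: 366 days (Feb 29, 1760 is in that span).
Oct 1, 1760 → Oct 1, 1761: 365 days.
Oct 1, 1761 → Oct 1, 1762: 365 days.
Oct 1, 1762 → Oct 1, 1763: 365 days.
Oct 1, 1763 → Oct 1, 1764: 366 days (Feb 29, 1764 is in that span).
Oct 1, 1764 → Oct 1, 1765: 365 days.
Oct 1, 1765 → Oct 1, 1766: 365 days.
Oct 1, 1766 → Nov 1, 1766: 31 days (October has 31).
Nov 1, 1766 → Dec 1, 1766: 30 days (November has 30).
Dec 1, 1766 → Jan 1, 1767: 31 days (December has 31).
Jan 1, 1767 → Jan 18, 1767: 17 days.
Total: 6318 days.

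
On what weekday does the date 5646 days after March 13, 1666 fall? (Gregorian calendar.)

First find the weekday of Mar 13, 1666. Doomsday rule: the anchor day for the 1600s is Tuesday. For year 66: 66÷12 = 5 r 6, and 6÷4 = 1, so 5+6+1 = 12.
Tuesday + 12 ≡ Sunday — that's 1666's doomsday.
In March the doomsday date is Mar 14.
Mar 13 is 1 day before Mar 14; 1 mod 7 = 1, so Sunday − 1 = Saturday.
5646 mod 7 = 4, so 5646 days after a Saturday is Saturday + 4 = Wednesday.

Wednesday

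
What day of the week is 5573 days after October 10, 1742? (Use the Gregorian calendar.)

Thursday

Oct 10, 1742 is a Wednesday.
5573 mod 7 = 1, so 5573 days after a Wednesday is Wednesday + 1 = Thursday.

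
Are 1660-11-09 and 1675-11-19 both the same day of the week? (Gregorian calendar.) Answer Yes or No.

From Nov 9, 1660 to Nov 19, 1675 is 5488 days.
5488 mod 7 = 0, so they are the same weekday.
(Nov 9, 1660 is a Tuesday; Nov 19, 1675 is a Tuesday.)

Yes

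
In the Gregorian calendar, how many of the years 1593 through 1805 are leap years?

51

Multiples of 4 in [1593,1805]: 53.
Of those, multiples of 100: 3 (not leap unless ÷400).
Multiples of 400: 1.
Leap years = 53 − 3 + 1 = 51.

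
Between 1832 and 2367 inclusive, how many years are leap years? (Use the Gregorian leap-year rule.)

130

Multiples of 4 in [1832,2367]: 134.
Of those, multiples of 100: 5 (not leap unless ÷400).
Multiples of 400: 1.
Leap years = 134 − 5 + 1 = 130.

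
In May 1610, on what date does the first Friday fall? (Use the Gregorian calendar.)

May 1, 1610 is a Saturday.
The first Friday is therefore May 7 (6 days later).

May 7, 1610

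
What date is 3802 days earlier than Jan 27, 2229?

August 31, 2218

−366 (one year; includes Feb 29, 2228) → Jan 27, 2228 (3436 left).
−365 (one year) → Jan 27, 2227 (3071 left).
−365 (one year) → Jan 27, 2226 (2706 left).
−365 (one year) → Jan 27, 2225 (2341 left).
−366 (one year; includes Feb 29, 2224) → Jan 27, 2224 (1975 left).
−365 (one year) → Jan 27, 2223 (1610 left).
−365 (one year) → Jan 27, 2222 (1245 left).
−365 (one year) → Jan 27, 2221 (880 left).
−366 (one year; includes Feb 29, 2220) → Jan 27, 2220 (514 left).
−365 (one year) → Jan 27, 2219 (149 left).
−27 → Dec 31, 2218 (end of Dec, 31 days; 122 left).
−31 → Nov 30, 2218 (end of Nov, 30 days; 91 left).
−30 → Oct 31, 2218 (end of Oct, 31 days; 61 left).
−31 → Sep 30, 2218 (end of Sep, 30 days; 30 left).
−30 → Aug 31, 2218 (end of Aug, 31 days; 0 left).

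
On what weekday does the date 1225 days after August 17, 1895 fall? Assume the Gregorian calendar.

Saturday

First find the weekday of Aug 17, 1895. Doomsday rule: the anchor day for the 1800s is Friday. For year 95: 95÷12 = 7 r 11, and 11÷4 = 2, so 7+11+2 = 20.
Friday + 20 ≡ Thursday — that's 1895's doomsday.
In August the doomsday date is Aug 8.
Aug 17 is 9 days after Aug 8; 9 mod 7 = 2, so Thursday + 2 = Saturday.
1225 mod 7 = 0, so 1225 days after a Saturday is Saturday + 0 = Saturday.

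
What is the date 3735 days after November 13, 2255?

February 3, 2266

+366 (one year; includes Feb 29, 2256) → Nov 13, 2256 (3369 left).
+365 (one year) → Nov 13, 2257 (3004 left).
+365 (one year) → Nov 13, 2258 (2639 left).
+365 (one year) → Nov 13, 2259 (2274 left).
+366 (one year; includes Feb 29, 2260) → Nov 13, 2260 (1908 left).
+365 (one year) → Nov 13, 2261 (1543 left).
+365 (one year) → Nov 13, 2262 (1178 left).
+365 (one year) → Nov 13, 2263 (813 left).
+366 (one year; includes Feb 29, 2264) → Nov 13, 2264 (447 left).
+365 (one year) → Nov 13, 2265 (82 left).
Nov has 30 days: +18 → Dec 1, 2265 (64 left).
Dec has 31 days: +31 → Jan 1, 2266 (33 left).
Jan has 31 days: +31 → Feb 1, 2266 (2 left).
+2 → Feb 3, 2266.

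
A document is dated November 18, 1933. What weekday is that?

January 1, 1933 is a Sunday.
Jan 1, 1933 → Feb 1, 1933: 31 days (January has 31).
Feb 1, 1933 → Mar 1, 1933: 28 days (February has 28).
Mar 1, 1933 → Apr 1, 1933: 31 days (March has 31).
Apr 1, 1933 → May 1, 1933: 30 days (April has 30).
May 1, 1933 → Jun 1, 1933: 31 days (May has 31).
Jun 1, 1933 → Jul 1, 1933: 30 days (June has 30).
Jul 1, 1933 → Aug 1, 1933: 31 days (July has 31).
Aug 1, 1933 → Sep 1, 1933: 31 days (August has 31).
Sep 1, 1933 → Oct 1, 1933: 30 days (September has 30).
Oct 1, 1933 → Nov 1, 1933: 31 days (October has 31).
Nov 1, 1933 → Nov 18, 1933: 17 days.
Total: 321 days.
321 mod 7 = 6, so Sunday + 6 = Saturday.

Saturday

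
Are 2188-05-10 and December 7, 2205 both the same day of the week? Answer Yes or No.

From May 10, 2188 to Dec 7, 2205 is 6419 days.
6419 mod 7 = 0, so they are the same weekday.
(May 10, 2188 is a Saturday; Dec 7, 2205 is a Saturday.)

Yes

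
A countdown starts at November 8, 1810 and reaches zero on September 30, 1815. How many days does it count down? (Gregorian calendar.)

Nov 8, 1810 → Nov 8, 1811: 365 days.
Nov 8, 1811 → Nov 8, 1812: 366 days (Feb 29, 1812 is in that span).
Nov 8, 1812 → Nov 8, 1813: 365 days.
Nov 8, 1813 → Nov 8, 1814: 365 days.
Nov 8, 1814 → Dec 8, 1814: 30 days (November has 30).
Dec 8, 1814 → Jan 8, 1815: 31 days (December has 31).
Jan 8, 1815 → Feb 8, 1815: 31 days (January has 31).
Feb 8, 1815 → Mar 8, 1815: 28 days (February has 28).
Mar 8, 1815 → Apr 8, 1815: 31 days (March has 31).
Apr 8, 1815 → May 8, 1815: 30 days (April has 30).
May 8, 1815 → Jun 8, 1815: 31 days (May has 31).
Jun 8, 1815 → Jul 8, 1815: 30 days (June has 30).
Jul 8, 1815 → Aug 8, 1815: 31 days (July has 31).
Aug 8, 1815 → Sep 8, 1815: 31 days (August has 31).
Sep 8, 1815 → Sep 30, 1815: 22 days.
Total: 1787 days.

1787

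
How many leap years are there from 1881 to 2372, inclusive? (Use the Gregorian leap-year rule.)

119

Multiples of 4 in [1881,2372]: 123.
Of those, multiples of 100: 5 (not leap unless ÷400).
Multiples of 400: 1.
Leap years = 123 − 5 + 1 = 119.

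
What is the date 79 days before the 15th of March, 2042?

December 26, 2041

−15 → Feb 28, 2042 (end of Feb, 28 days; 64 left).
−28 → Jan 31, 2042 (end of Jan, 31 days; 36 left).
−31 → Dec 31, 2041 (end of Dec, 31 days; 5 left).
−5 → Dec 26, 2041.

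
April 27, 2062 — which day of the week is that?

Thursday

January 1, 2062 is a Sunday.
Jan 1, 2062 → Feb 1, 2062: 31 days (January has 31).
Feb 1, 2062 → Mar 1, 2062: 28 days (February has 28).
Mar 1, 2062 → Apr 1, 2062: 31 days (March has 31).
Apr 1, 2062 → Apr 27, 2062: 26 days.
Total: 116 days.
116 mod 7 = 4, so Sunday + 4 = Thursday.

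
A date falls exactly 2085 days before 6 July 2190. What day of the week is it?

Wednesday

First find the weekday of Jul 6, 2190. Doomsday rule: the anchor day for the 2100s is Sunday. For year 90: 90÷12 = 7 r 6, and 6÷4 = 1, so 7+6+1 = 14.
Sunday + 14 ≡ Sunday — that's 2190's doomsday.
In July the doomsday date is Jul 11.
Jul 6 is 5 days before Jul 11; 5 mod 7 = 5, so Sunday − 5 = Tuesday.
2085 mod 7 = 6, so 2085 days before a Tuesday is Tuesday − 6 = Wednesday.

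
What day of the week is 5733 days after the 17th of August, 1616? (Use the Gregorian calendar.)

Wednesday

Aug 17, 1616 is a Wednesday.
5733 mod 7 = 0, so 5733 days after a Wednesday is Wednesday + 0 = Wednesday.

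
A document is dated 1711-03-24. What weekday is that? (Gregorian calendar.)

Doomsday rule: the anchor day for the 1700s is Sunday. For year 11: 11÷12 = 0 r 11, and 11÷4 = 2, so 0+11+2 = 13.
Sunday + 13 ≡ Saturday — that's 1711's doomsday.
In March the doomsday date is Mar 14.
Mar 24 is 10 days after Mar 14; 10 mod 7 = 3, so Saturday + 3 = Tuesday.

Tuesday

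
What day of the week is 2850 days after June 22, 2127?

Jun 22, 2127 is a Sunday.
2850 mod 7 = 1, so 2850 days after a Sunday is Sunday + 1 = Monday.

Monday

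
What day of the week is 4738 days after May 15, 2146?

Saturday

First find the weekday of May 15, 2146. Doomsday rule: the anchor day for the 2100s is Sunday. For year 46: 46÷12 = 3 r 10, and 10÷4 = 2, so 3+10+2 = 15.
Sunday + 15 ≡ Monday — that's 2146's doomsday.
In May the doomsday date is May 9.
May 15 is 6 days after May 9; 6 mod 7 = 6, so Monday + 6 = Sunday.
4738 mod 7 = 6, so 4738 days after a Sunday is Sunday + 6 = Saturday.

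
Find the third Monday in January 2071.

January 19, 2071

January 1, 2071 is a Thursday.
The first Monday is therefore January 5 (4 days later).
The third Monday is 5 + 2×7 = January 19.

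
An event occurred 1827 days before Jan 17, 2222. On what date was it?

−365 (one year) → Jan 17, 2221 (1462 left).
−366 (one year; includes Feb 29, 2220) → Jan 17, 2220 (1096 left).
−365 (one year) → Jan 17, 2219 (731 left).
−365 (one year) → Jan 17, 2218 (366 left).
−17 → Dec 31, 2217 (end of Dec, 31 days; 349 left).
−31 → Nov 30, 2217 (end of Nov, 30 days; 318 left).
−30 → Oct 31, 2217 (end of Oct, 31 days; 288 left).
−31 → Sep 30, 2217 (end of Sep, 30 days; 257 left).
−30 → Aug 31, 2217 (end of Aug, 31 days; 227 left).
−31 → Jul 31, 2217 (end of Jul, 31 days; 196 left).
−31 → Jun 30, 2217 (end of Jun, 30 days; 165 left).
−30 → May 31, 2217 (end of May, 31 days; 135 left).
−31 → Apr 30, 2217 (end of Apr, 30 days; 104 left).
−30 → Mar 31, 2217 (end of Mar, 31 days; 74 left).
−31 → Feb 28, 2217 (end of Feb, 28 days; 43 left).
−28 → Jan 31, 2217 (end of Jan, 31 days; 15 left).
−15 → Jan 16, 2217.

January 16, 2217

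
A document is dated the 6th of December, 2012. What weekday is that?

Doomsday rule: the anchor day for the 2000s is Tuesday. For year 12: 12÷12 = 1 r 0, and 0÷4 = 0, so 1+0+0 = 1.
Tuesday + 1 ≡ Wednesday — that's 2012's doomsday.
In December the doomsday date is Dec 12.
Dec 6 is 6 days before Dec 12; 6 mod 7 = 6, so Wednesday − 6 = Thursday.

Thursday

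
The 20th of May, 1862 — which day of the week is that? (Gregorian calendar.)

Doomsday rule: the anchor day for the 1800s is Friday. For year 62: 62÷12 = 5 r 2, and 2÷4 = 0, so 5+2+0 = 7.
Friday + 7 ≡ Friday — that's 1862's doomsday.
In May the doomsday date is May 9.
May 20 is 11 days after May 9; 11 mod 7 = 4, so Friday + 4 = Tuesday.

Tuesday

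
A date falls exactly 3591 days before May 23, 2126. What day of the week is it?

Thursday

First find the weekday of May 23, 2126. Doomsday rule: the anchor day for the 2100s is Sunday. For year 26: 26÷12 = 2 r 2, and 2÷4 = 0, so 2+2+0 = 4.
Sunday + 4 ≡ Thursday — that's 2126's doomsday.
In May the doomsday date is May 9.
May 23 is 14 days after May 9; 14 mod 7 = 0, so Thursday + 0 = Thursday.
3591 mod 7 = 0, so 3591 days before a Thursday is Thursday − 0 = Thursday.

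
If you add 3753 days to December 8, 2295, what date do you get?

+366 (one year; includes Feb 29, 2296) → Dec 8, 2296 (3387 left).
+365 (one year) → Dec 8, 2297 (3022 left).
+365 (one year) → Dec 8, 2298 (2657 left).
+365 (one year) → Dec 8, 2299 (2292 left).
+365 (one year) → Dec 8, 2300 (1927 left).
+365 (one year) → Dec 8, 2301 (1562 left).
+365 (one year) → Dec 8, 2302 (1197 left).
+365 (one year) → Dec 8, 2303 (832 left).
+366 (one year; includes Feb 29, 2304) → Dec 8, 2304 (466 left).
+365 (one year) → Dec 8, 2305 (101 left).
Dec has 31 days: +24 → Jan 1, 2306 (77 left).
Jan has 31 days: +31 → Feb 1, 2306 (46 left).
Feb has 28 days: +28 → Mar 1, 2306 (18 left).
+18 → Mar 19, 2306.

March 19, 2306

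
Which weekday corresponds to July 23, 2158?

Sunday

Doomsday rule: the anchor day for the 2100s is Sunday. For year 58: 58÷12 = 4 r 10, and 10÷4 = 2, so 4+10+2 = 16.
Sunday + 16 ≡ Tuesday — that's 2158's doomsday.
In July the doomsday date is Jul 11.
Jul 23 is 12 days after Jul 11; 12 mod 7 = 5, so Tuesday + 5 = Sunday.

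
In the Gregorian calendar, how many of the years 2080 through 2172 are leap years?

Multiples of 4 in [2080,2172]: 24.
Of those, multiples of 100: 1 (not leap unless ÷400).
Multiples of 400: 0.
Leap years = 24 − 1 + 0 = 23.

23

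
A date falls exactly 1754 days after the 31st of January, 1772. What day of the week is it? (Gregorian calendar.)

Jan 31, 1772 is a Friday.
1754 mod 7 = 4, so 1754 days after a Friday is Friday + 4 = Tuesday.

Tuesday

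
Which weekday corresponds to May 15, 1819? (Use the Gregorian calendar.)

Doomsday rule: the anchor day for the 1800s is Friday. For year 19: 19÷12 = 1 r 7, and 7÷4 = 1, so 1+7+1 = 9.
Friday + 9 ≡ Sunday — that's 1819's doomsday.
In May the doomsday date is May 9.
May 15 is 6 days after May 9; 6 mod 7 = 6, so Sunday + 6 = Saturday.

Saturday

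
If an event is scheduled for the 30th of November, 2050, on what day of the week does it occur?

Wednesday

January 1, 2050 is a Saturday.
Jan 1, 2050 → Feb 1, 2050: 31 days (January has 31).
Feb 1, 2050 → Mar 1, 2050: 28 days (February has 28).
Mar 1, 2050 → Apr 1, 2050: 31 days (March has 31).
Apr 1, 2050 → May 1, 2050: 30 days (April has 30).
May 1, 2050 → Jun 1, 2050: 31 days (May has 31).
Jun 1, 2050 → Jul 1, 2050: 30 days (June has 30).
Jul 1, 2050 → Aug 1, 2050: 31 days (July has 31).
Aug 1, 2050 → Sep 1, 2050: 31 days (August has 31).
Sep 1, 2050 → Oct 1, 2050: 30 days (September has 30).
Oct 1, 2050 → Nov 1, 2050: 31 days (October has 31).
Nov 1, 2050 → Nov 30, 2050: 29 days.
Total: 333 days.
333 mod 7 = 4, so Saturday + 4 = Wednesday.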